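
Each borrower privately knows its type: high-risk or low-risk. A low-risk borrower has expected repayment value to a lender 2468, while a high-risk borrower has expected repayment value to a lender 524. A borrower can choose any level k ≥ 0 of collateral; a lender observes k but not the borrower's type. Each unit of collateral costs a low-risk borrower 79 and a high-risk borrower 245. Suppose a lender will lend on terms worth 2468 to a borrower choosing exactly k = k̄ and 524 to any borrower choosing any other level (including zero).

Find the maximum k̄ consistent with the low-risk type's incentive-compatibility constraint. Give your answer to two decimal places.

Choosing k̄ yields the low-risk type 2468 − 79·k̄; choosing zero yields 524.
The low-risk type is indifferent at 2468 − 79·k̄ = 524, i.e. k̄ = (2468 − 524) / 79 ≈ 24.61.
For any k̄ above 24.61 the low-risk type would rather pool at zero, so separation collapses.

24.61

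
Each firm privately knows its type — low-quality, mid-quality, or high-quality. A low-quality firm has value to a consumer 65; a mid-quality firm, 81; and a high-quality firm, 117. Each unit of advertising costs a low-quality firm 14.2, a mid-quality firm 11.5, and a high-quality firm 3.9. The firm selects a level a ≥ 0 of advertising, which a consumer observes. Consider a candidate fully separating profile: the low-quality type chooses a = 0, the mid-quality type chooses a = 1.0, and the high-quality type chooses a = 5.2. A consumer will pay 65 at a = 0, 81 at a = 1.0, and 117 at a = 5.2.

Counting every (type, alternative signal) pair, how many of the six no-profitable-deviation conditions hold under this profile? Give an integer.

5

Low-quality (own payoff 65): to a=1.0 gives 81 − 14.2×1.0 = 66.8 → profitable ✗; to a=5.2 gives 117 − 14.2×5.2 = 43.16 → no gain ✓.
High-quality (own payoff 117 − 3.9×5.2 = 96.72): to a=0 gives 65 → no gain ✓; to a=1.0 gives 81 − 3.9×1.0 = 77.1 → no gain ✓.
Mid-quality (own payoff 81 − 11.5×1.0 = 69.5): to a=0 gives 65 → no gain ✓; to a=5.2 gives 117 − 11.5×5.2 = 57.2 → no gain ✓.
5 of the 6 constraints hold; not an equilibrium.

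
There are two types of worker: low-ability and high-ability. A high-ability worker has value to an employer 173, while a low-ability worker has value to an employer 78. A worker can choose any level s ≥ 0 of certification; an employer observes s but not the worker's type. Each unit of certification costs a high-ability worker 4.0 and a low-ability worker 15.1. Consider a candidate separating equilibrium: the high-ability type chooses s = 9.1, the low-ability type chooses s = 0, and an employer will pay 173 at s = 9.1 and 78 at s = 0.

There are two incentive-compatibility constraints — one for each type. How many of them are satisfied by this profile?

Low-ability type: stay at 0 → 78; mimic → 173 − 15.1 × 9.1 = 35.59. IC holds (78 ≥ 35.59).
High-ability type: signal → 173 − 4.0 × 9.1 = 136.6; deviate to 0 → 78. IC holds (136.6 ≥ 78).
2 of 2 constraints hold, so this is a separating equilibrium.

2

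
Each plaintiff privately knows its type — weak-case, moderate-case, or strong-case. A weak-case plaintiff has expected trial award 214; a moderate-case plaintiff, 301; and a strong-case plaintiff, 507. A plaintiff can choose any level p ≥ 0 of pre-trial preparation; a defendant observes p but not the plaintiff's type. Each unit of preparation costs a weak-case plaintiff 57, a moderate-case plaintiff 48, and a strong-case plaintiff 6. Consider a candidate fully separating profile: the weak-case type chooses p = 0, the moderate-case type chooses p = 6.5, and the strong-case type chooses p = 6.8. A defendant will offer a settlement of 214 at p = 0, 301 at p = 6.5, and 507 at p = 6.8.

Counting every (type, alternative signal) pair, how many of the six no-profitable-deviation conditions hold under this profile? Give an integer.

Moderate-case (own payoff 301 − 48×6.5 = -11): to p=0 gives 214 → profitable ✗; to p=6.8 gives 507 − 48×6.8 = 180.6 → profitable ✗.
Weak-case (own payoff 214): to p=6.5 gives 301 − 57×6.5 = -69.5 → no gain ✓; to p=6.8 gives 507 − 57×6.8 = 119.4 → no gain ✓.
Strong-case (own payoff 507 − 6×6.8 = 466.2): to p=0 gives 214 → no gain ✓; to p=6.5 gives 301 − 6×6.5 = 262 → no gain ✓.
4 of the 6 constraints hold; not an equilibrium.

4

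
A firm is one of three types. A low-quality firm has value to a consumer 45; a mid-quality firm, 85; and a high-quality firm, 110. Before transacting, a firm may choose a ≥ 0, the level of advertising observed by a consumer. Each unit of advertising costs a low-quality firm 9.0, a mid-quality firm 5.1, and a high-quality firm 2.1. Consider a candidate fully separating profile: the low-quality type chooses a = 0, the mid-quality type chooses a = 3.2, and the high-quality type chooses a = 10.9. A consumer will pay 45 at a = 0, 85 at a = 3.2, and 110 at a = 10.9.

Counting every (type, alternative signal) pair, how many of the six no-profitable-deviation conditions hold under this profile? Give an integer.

High-quality (own payoff 110 − 2.1×10.9 = 87.11): to a=0 gives 45 → no gain ✓; to a=3.2 gives 85 − 2.1×3.2 = 78.28 → no gain ✓.
Mid-quality (own payoff 85 − 5.1×3.2 = 68.68): to a=0 gives 45 → no gain ✓; to a=10.9 gives 110 − 5.1×10.9 = 54.41 → no gain ✓.
Low-quality (own payoff 45): to a=3.2 gives 85 − 9.0×3.2 = 56.2 → profitable ✗; to a=10.9 gives 110 − 9.0×10.9 = 11.9 → no gain ✓.
5 of the 6 constraints hold; not an equilibrium.

5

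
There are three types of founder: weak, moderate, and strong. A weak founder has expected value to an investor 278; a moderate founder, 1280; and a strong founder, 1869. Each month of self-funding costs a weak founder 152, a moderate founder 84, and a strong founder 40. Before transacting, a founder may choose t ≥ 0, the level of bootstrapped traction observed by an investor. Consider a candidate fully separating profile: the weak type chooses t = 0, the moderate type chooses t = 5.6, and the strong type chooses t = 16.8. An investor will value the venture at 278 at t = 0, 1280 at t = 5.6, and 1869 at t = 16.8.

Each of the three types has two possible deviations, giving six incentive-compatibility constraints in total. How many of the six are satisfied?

Moderate (own payoff 1280 − 84×5.6 = 809.6): to t=0 gives 278 → no gain ✓; to t=16.8 gives 1869 − 84×16.8 = 457.8 → no gain ✓.
Weak (own payoff 278): to t=5.6 gives 1280 − 152×5.6 = 428.8 → profitable ✗; to t=16.8 gives 1869 − 152×16.8 = -684.6 → no gain ✓.
Strong (own payoff 1869 − 40×16.8 = 1197): to t=0 gives 278 → no gain ✓; to t=5.6 gives 1280 − 40×5.6 = 1056 → no gain ✓.
5 of the 6 constraints hold; not an equilibrium.

5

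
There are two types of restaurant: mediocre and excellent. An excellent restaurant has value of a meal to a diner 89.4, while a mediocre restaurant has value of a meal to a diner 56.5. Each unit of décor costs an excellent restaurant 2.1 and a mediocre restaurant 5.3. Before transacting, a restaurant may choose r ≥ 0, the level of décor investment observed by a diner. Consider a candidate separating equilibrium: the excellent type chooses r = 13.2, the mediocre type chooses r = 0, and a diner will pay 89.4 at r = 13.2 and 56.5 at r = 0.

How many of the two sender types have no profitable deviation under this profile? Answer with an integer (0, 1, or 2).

2

Excellent type: signal → 89.4 − 2.1 × 13.2 = 61.68; deviate to 0 → 56.5. IC holds (61.68 ≥ 56.5).
Mediocre type: stay at 0 → 56.5; mimic → 89.4 − 5.3 × 13.2 = 19.44. IC holds (56.5 ≥ 19.44).
2 of 2 constraints hold, so this is a separating equilibrium.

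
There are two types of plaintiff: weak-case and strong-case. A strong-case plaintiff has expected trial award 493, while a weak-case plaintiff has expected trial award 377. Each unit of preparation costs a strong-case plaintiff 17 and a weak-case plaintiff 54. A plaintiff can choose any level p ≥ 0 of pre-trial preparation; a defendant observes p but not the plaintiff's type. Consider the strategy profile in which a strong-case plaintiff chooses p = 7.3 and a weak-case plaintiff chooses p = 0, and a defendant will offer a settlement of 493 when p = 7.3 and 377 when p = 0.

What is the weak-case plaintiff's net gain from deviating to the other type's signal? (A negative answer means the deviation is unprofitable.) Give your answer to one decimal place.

Playing p = 0 the weak-case plaintiff receives 377.
Deviating to p = 7.3 brings payment 493 at cost 54 × 7.3 = 394.2, netting 98.8.
Gain from deviating: 98.8 − 377 = -278.2.
The gain is negative, so the weak-case type's incentive-compatibility constraint is satisfied.

-278.2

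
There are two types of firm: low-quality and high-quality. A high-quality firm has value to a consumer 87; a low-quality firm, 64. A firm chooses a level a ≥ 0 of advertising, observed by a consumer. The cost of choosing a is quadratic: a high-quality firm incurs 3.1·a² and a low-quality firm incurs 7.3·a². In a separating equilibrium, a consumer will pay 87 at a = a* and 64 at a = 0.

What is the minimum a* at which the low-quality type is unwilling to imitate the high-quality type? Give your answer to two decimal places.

The low-quality type at a = 0 receives 64; imitating at a* yields 87 − 7.3·a*².
Indifference: 64 = 87 − 7.3·a*², so a*² = (87 − 64) / 7.3 ≈ 3.1507.
a* = √3.1507 ≈ 1.78.

1.78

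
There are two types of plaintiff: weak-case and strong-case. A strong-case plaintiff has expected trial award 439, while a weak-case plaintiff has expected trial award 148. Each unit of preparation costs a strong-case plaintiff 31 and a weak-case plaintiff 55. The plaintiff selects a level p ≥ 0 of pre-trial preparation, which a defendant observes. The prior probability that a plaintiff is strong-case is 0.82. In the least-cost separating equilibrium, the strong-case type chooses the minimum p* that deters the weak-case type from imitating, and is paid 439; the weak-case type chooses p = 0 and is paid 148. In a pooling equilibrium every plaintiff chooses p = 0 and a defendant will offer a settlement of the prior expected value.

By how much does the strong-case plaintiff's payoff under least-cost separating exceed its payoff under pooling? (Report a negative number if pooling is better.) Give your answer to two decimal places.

Least-cost separating signal: p* solves 148 = 439 − 55·p*, so p* = (439 − 148)/55 ≈ 5.2909.
Strong-case type's separating payoff: 439 − 31 × p* = 439 − 31 × (439 − 148)/55 = 439 − 9021/55 ≈ 274.9818.
Pooling payoff: 0.82 × 439 + 0.18 × 148 = 386.62.
Difference: 274.9818 − 386.62 = -111.6382, i.e. -111.64 to two decimal places.
The strong-case type would prefer the pooling outcome.

-111.64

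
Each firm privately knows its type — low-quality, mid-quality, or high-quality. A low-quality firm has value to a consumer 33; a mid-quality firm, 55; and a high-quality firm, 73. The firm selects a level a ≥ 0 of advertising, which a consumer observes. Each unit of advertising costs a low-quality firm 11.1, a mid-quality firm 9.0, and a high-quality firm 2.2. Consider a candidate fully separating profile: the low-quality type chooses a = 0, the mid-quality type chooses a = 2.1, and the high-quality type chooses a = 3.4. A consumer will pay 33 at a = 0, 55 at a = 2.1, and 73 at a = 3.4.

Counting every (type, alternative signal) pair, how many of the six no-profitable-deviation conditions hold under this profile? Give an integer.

4

High-quality (own payoff 73 − 2.2×3.4 = 65.52): to a=0 gives 33 → no gain ✓; to a=2.1 gives 55 − 2.2×2.1 = 50.38 → no gain ✓.
Low-quality (own payoff 33): to a=2.1 gives 55 − 11.1×2.1 = 31.69 → no gain ✓; to a=3.4 gives 73 − 11.1×3.4 = 35.26 → profitable ✗.
Mid-quality (own payoff 55 − 9.0×2.1 = 36.1): to a=0 gives 33 → no gain ✓; to a=3.4 gives 73 − 9.0×3.4 = 42.4 → profitable ✗.
4 of the 6 constraints hold; not an equilibrium.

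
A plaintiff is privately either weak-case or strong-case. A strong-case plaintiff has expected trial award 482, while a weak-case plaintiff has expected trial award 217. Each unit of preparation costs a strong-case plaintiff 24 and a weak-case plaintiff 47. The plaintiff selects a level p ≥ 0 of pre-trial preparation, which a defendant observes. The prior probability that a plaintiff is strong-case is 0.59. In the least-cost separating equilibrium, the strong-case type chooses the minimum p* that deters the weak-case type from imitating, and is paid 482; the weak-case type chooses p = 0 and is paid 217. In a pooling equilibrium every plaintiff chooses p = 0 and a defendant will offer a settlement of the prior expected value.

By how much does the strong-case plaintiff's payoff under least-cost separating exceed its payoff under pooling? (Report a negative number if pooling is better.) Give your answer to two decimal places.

Least-cost separating signal: p* solves 217 = 482 − 47·p*, so p* = (482 − 217)/47 ≈ 5.6383.
Strong-case type's separating payoff: 482 − 24 × p* = 482 − 24 × (482 − 217)/47 = 482 − 6360/47 ≈ 346.6809.
Pooling payoff: 0.59 × 482 + 0.41 × 217 = 373.35.
Difference: 346.6809 − 373.35 = -26.6691, i.e. -26.67 to two decimal places.
The strong-case type would prefer the pooling outcome.

-26.67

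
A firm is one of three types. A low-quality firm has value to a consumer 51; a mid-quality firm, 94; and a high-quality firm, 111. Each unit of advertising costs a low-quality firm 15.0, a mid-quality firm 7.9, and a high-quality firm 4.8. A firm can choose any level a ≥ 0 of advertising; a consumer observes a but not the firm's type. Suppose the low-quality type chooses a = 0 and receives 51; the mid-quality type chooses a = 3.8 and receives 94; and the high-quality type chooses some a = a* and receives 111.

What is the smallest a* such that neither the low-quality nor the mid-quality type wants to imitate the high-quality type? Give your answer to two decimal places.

Mid-quality type (on-path payoff 94 − 7.9×3.8 = 63.98) won't mimic when 63.98 ≥ 111 − 7.9·a*, i.e. a* ≥ 5.95.
Low-quality type (on-path payoff 51) won't mimic when 51 ≥ 111 − 15.0·a*, i.e. a* ≥ 4.00.
Both must hold, so a* = max(4.00, 5.95) = 5.95. The mid-quality type's constraint binds.

5.95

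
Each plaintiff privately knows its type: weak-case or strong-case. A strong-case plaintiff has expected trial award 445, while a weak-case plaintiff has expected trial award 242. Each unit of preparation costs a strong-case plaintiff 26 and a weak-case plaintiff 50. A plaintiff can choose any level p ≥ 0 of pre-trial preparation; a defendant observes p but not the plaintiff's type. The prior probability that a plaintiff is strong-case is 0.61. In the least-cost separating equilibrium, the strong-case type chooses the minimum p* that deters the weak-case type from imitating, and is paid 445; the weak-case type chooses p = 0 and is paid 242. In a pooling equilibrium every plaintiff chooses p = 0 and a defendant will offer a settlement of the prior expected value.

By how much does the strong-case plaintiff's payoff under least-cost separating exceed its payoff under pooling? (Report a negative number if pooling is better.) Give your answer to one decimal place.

Least-cost separating signal: p* solves 242 = 445 − 50·p*, so p* = (445 − 242)/50 = 4.06.
Strong-case type's separating payoff: 445 − 26 × p* = 445 − 26 × (445 − 242)/50 = 445 − 5278/50 = 339.44.
Pooling payoff: 0.61 × 445 + 0.39 × 242 = 365.83.
Difference: 339.44 − 365.83 = -26.39, i.e. -26.4 to one decimal place.
The strong-case type would prefer the pooling outcome.

-26.4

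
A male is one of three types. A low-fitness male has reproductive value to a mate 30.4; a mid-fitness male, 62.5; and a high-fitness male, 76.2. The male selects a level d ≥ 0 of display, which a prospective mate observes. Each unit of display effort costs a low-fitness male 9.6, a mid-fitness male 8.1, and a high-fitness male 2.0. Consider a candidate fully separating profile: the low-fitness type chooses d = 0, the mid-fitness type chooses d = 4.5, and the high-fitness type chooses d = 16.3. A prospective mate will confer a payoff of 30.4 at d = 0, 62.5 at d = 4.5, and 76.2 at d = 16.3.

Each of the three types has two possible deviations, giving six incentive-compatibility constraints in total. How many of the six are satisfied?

4

Mid-fitness (own payoff 62.5 − 8.1×4.5 = 26.05): to d=0 gives 30.4 → profitable ✗; to d=16.3 gives 76.2 − 8.1×16.3 = -55.83 → no gain ✓.
High-fitness (own payoff 76.2 − 2.0×16.3 = 43.6): to d=0 gives 30.4 → no gain ✓; to d=4.5 gives 62.5 − 2.0×4.5 = 53.5 → profitable ✗.
Low-fitness (own payoff 30.4): to d=4.5 gives 62.5 − 9.6×4.5 = 19.3 → no gain ✓; to d=16.3 gives 76.2 − 9.6×16.3 = -80.28 → no gain ✓.
4 of the 6 constraints hold; not an equilibrium.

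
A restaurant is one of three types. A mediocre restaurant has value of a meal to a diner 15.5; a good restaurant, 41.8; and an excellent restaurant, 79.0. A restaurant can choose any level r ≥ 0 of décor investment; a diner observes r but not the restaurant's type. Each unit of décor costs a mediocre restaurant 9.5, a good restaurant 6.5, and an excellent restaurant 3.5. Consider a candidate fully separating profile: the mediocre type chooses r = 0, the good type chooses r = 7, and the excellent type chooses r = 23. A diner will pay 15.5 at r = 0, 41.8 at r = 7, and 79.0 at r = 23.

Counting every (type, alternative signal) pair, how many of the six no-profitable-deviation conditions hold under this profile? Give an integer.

3

Good (own payoff 41.8 − 6.5×7 = -3.7): to r=0 gives 15.5 → profitable ✗; to r=23 gives 79.0 − 6.5×23 = -70.5 → no gain ✓.
Mediocre (own payoff 15.5): to r=7 gives 41.8 − 9.5×7 = -24.7 → no gain ✓; to r=23 gives 79.0 − 9.5×23 = -139.5 → no gain ✓.
Excellent (own payoff 79.0 − 3.5×23 = -1.5): to r=0 gives 15.5 → profitable ✗; to r=7 gives 41.8 − 3.5×7 = 17.3 → profitable ✗.
3 of the 6 constraints hold; not an equilibrium.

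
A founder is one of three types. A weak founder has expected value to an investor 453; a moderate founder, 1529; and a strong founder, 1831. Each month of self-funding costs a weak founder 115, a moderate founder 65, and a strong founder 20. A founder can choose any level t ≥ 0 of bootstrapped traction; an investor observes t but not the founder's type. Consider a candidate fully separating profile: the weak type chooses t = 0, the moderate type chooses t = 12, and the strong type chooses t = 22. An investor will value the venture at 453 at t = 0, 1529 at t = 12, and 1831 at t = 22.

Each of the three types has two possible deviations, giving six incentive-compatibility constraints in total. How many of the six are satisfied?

Moderate (own payoff 1529 − 65×12 = 749): to t=0 gives 453 → no gain ✓; to t=22 gives 1831 − 65×22 = 401 → no gain ✓.
Strong (own payoff 1831 − 20×22 = 1391): to t=0 gives 453 → no gain ✓; to t=12 gives 1529 − 20×12 = 1289 → no gain ✓.
Weak (own payoff 453): to t=12 gives 1529 − 115×12 = 149 → no gain ✓; to t=22 gives 1831 − 115×22 = -699 → no gain ✓.
6 of the 6 constraints hold; this profile is a separating equilibrium.

6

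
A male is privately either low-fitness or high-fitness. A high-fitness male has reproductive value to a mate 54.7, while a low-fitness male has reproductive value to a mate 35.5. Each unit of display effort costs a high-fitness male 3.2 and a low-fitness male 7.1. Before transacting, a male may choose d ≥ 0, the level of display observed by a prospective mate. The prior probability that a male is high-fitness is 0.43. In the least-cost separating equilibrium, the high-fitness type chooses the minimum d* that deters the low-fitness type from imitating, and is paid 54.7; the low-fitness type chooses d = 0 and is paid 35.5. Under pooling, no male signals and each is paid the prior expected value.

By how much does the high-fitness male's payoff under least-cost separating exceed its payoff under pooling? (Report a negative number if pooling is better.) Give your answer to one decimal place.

2.3

Least-cost separating signal: d* solves 35.5 = 54.7 − 7.1·d*, so d* = (54.7 − 35.5)/7.1 ≈ 2.7042.
High-fitness type's separating payoff: 54.7 − 3.2 × d* = 54.7 − 3.2 × (54.7 − 35.5)/7.1 = 54.7 − 61.44/7.1 ≈ 46.046.
Pooling payoff: 0.43 × 54.7 + 0.57 × 35.5 = 43.756.
Difference: 46.046 − 43.756 = 2.29, i.e. 2.3 to one decimal place.
The high-fitness type prefers to separate.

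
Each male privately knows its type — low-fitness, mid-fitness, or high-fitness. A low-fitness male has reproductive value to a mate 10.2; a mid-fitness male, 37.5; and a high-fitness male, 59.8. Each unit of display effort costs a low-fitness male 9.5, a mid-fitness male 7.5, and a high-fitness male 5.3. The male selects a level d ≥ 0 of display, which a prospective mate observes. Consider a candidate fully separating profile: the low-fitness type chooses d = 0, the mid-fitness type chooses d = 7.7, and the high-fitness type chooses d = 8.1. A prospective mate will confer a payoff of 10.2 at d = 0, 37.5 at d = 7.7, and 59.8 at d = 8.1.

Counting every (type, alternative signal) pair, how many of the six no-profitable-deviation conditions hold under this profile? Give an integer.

4

Mid-fitness (own payoff 37.5 − 7.5×7.7 = -20.25): to d=0 gives 10.2 → profitable ✗; to d=8.1 gives 59.8 − 7.5×8.1 = -0.95 → profitable ✗.
Low-fitness (own payoff 10.2): to d=7.7 gives 37.5 − 9.5×7.7 = -35.65 → no gain ✓; to d=8.1 gives 59.8 − 9.5×8.1 = -17.15 → no gain ✓.
High-fitness (own payoff 59.8 − 5.3×8.1 = 16.87): to d=0 gives 10.2 → no gain ✓; to d=7.7 gives 37.5 − 5.3×7.7 = -3.31 → no gain ✓.
4 of the 6 constraints hold; not an equilibrium.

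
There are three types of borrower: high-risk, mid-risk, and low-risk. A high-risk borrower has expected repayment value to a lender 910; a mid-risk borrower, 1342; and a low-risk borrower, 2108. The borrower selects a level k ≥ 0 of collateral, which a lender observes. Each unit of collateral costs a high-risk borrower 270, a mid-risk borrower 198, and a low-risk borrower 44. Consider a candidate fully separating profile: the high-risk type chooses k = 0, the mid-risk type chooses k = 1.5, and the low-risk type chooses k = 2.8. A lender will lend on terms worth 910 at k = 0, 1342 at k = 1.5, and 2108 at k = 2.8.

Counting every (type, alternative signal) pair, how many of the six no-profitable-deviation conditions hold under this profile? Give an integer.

Mid-risk (own payoff 1342 − 198×1.5 = 1045): to k=0 gives 910 → no gain ✓; to k=2.8 gives 2108 − 198×2.8 = 1553.6 → profitable ✗.
Low-risk (own payoff 2108 − 44×2.8 = 1984.8): to k=0 gives 910 → no gain ✓; to k=1.5 gives 1342 − 44×1.5 = 1276 → no gain ✓.
High-risk (own payoff 910): to k=1.5 gives 1342 − 270×1.5 = 937 → profitable ✗; to k=2.8 gives 2108 − 270×2.8 = 1352 → profitable ✗.
3 of the 6 constraints hold; not an equilibrium.

3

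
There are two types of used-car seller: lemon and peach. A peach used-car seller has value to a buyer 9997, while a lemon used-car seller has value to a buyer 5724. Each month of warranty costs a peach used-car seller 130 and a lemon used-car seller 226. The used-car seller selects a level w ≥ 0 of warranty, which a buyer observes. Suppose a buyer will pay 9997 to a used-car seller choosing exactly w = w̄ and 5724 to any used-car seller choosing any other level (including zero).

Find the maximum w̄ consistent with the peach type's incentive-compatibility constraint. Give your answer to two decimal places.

Choosing w̄ yields the peach type 9997 − 130·w̄; choosing zero yields 5724.
The peach type is indifferent at 9997 − 130·w̄ = 5724, i.e. w̄ = (9997 − 5724) / 130 ≈ 32.87.
For any w̄ above 32.87 the peach type would rather pool at zero, so separation collapses.

32.87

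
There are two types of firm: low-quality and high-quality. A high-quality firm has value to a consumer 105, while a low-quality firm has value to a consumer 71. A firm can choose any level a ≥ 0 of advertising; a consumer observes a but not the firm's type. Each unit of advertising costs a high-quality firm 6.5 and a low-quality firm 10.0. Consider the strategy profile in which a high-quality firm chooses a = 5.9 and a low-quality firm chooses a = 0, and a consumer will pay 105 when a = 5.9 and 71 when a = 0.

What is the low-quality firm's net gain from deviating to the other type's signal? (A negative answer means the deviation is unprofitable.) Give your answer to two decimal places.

Playing a = 0 the low-quality firm receives 71.
Deviating to a = 5.9 brings payment 105 at cost 10.0 × 5.9 = 59, netting 46.
Gain from deviating: 46 − 71 = -25.00.
The gain is negative, so the low-quality type's incentive-compatibility constraint is satisfied.

-25.00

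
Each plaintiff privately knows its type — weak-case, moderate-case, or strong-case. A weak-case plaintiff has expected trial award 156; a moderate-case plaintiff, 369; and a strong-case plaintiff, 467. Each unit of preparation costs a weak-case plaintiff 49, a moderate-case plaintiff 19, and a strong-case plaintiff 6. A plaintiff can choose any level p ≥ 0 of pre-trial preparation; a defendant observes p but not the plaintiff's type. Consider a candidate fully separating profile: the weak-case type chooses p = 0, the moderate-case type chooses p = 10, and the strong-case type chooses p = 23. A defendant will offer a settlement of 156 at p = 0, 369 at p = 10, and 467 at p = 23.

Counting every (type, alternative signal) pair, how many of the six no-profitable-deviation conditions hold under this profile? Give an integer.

6

Weak-case (own payoff 156): to p=10 gives 369 − 49×10 = -121 → no gain ✓; to p=23 gives 467 − 49×23 = -660 → no gain ✓.
Moderate-case (own payoff 369 − 19×10 = 179): to p=0 gives 156 → no gain ✓; to p=23 gives 467 − 19×23 = 30 → no gain ✓.
Strong-case (own payoff 467 − 6×23 = 329): to p=0 gives 156 → no gain ✓; to p=10 gives 369 − 6×10 = 309 → no gain ✓.
6 of the 6 constraints hold; this profile is a separating equilibrium.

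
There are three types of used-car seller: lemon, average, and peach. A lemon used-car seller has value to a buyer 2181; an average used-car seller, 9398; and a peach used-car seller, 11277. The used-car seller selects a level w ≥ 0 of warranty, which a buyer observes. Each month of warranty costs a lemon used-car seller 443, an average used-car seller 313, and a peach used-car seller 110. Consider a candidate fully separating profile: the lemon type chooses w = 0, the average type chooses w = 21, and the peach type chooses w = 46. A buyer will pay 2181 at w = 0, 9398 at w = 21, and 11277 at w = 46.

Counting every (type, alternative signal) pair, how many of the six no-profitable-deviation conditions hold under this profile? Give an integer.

5

Lemon (own payoff 2181): to w=21 gives 9398 − 443×21 = 95 → no gain ✓; to w=46 gives 11277 − 443×46 = -9101 → no gain ✓.
Peach (own payoff 11277 − 110×46 = 6217): to w=0 gives 2181 → no gain ✓; to w=21 gives 9398 − 110×21 = 7088 → profitable ✗.
Average (own payoff 9398 − 313×21 = 2825): to w=0 gives 2181 → no gain ✓; to w=46 gives 11277 − 313×46 = -3121 → no gain ✓.
5 of the 6 constraints hold; not an equilibrium.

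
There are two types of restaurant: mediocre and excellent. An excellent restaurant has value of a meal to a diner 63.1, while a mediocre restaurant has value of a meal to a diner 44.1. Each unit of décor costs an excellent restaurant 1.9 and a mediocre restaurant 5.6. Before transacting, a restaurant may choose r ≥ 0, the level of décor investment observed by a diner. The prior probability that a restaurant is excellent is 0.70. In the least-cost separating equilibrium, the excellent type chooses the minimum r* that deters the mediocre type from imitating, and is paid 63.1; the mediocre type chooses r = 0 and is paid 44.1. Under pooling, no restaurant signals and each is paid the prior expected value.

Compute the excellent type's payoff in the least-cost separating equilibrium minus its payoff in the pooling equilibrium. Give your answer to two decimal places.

-0.75

Least-cost separating signal: r* solves 44.1 = 63.1 − 5.6·r*, so r* = (63.1 − 44.1)/5.6 ≈ 3.3929.
Excellent type's separating payoff: 63.1 − 1.9 × r* = 63.1 − 1.9 × (63.1 − 44.1)/5.6 = 63.1 − 36.1/5.6 ≈ 56.6536.
Pooling payoff: 0.70 × 63.1 + 0.30 × 44.1 = 57.4.
Difference: 56.6536 − 57.4 = -0.7464, i.e. -0.75 to two decimal places.
The excellent type would prefer the pooling outcome.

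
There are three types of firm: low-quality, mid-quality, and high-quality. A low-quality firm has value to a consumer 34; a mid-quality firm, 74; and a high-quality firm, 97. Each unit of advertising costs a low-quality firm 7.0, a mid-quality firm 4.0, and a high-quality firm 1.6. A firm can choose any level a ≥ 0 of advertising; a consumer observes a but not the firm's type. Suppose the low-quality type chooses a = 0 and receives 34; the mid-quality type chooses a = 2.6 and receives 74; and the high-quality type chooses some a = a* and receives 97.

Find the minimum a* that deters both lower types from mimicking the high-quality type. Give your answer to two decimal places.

9.00

Mid-quality type (on-path payoff 74 − 4.0×2.6 = 63.6) won't mimic when 63.6 ≥ 97 − 4.0·a*, i.e. a* ≥ 8.35.
Low-quality type (on-path payoff 34) won't mimic when 34 ≥ 97 − 7.0·a*, i.e. a* ≥ 9.00.
Both must hold, so a* = max(9.00, 8.35) = 9.00. The low-quality type's constraint binds.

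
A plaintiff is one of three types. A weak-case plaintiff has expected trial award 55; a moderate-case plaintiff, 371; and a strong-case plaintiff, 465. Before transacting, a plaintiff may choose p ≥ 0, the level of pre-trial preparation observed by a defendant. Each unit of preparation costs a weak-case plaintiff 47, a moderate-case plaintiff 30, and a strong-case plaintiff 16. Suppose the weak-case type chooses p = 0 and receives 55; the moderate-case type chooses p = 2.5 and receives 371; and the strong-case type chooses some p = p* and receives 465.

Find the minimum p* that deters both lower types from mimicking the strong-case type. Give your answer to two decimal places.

Weak-case type (on-path payoff 55) won't mimic when 55 ≥ 465 − 47·p*, i.e. p* ≥ 8.72.
Moderate-case type (on-path payoff 371 − 30×2.5 = 296) won't mimic when 296 ≥ 465 − 30·p*, i.e. p* ≥ 5.63.
Both must hold, so p* = max(8.72, 5.63) = 8.72. The weak-case type's constraint binds.

8.72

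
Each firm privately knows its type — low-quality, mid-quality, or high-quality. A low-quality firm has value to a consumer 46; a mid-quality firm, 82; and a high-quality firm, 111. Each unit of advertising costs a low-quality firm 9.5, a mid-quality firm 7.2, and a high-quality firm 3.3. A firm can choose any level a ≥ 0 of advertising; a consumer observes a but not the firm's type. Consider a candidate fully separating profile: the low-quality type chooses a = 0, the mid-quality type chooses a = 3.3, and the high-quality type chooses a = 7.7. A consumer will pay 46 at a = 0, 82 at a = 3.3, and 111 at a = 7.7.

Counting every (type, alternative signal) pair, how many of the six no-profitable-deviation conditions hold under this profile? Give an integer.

High-quality (own payoff 111 − 3.3×7.7 = 85.59): to a=0 gives 46 → no gain ✓; to a=3.3 gives 82 − 3.3×3.3 = 71.11 → no gain ✓.
Low-quality (own payoff 46): to a=3.3 gives 82 − 9.5×3.3 = 50.65 → profitable ✗; to a=7.7 gives 111 − 9.5×7.7 = 37.85 → no gain ✓.
Mid-quality (own payoff 82 − 7.2×3.3 = 58.24): to a=0 gives 46 → no gain ✓; to a=7.7 gives 111 − 7.2×7.7 = 55.56 → no gain ✓.
5 of the 6 constraints hold; not an equilibrium.

5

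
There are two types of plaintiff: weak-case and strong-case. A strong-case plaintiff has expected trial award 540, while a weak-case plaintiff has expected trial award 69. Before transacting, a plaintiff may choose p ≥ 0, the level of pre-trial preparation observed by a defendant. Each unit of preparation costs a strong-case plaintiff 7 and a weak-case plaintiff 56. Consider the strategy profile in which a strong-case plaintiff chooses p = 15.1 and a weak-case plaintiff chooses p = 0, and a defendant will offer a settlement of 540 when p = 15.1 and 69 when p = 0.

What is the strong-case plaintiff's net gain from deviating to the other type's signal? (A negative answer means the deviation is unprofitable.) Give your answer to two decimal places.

-365.30

Playing p = 15.1 the strong-case plaintiff receives 540 − 7 × 15.1 = 434.3.
Deviating to p = 0 yields 69 instead.
Gain from deviating: 69 − 434.3 = -365.30.
The gain is negative, so the strong-case type's incentive-compatibility constraint is satisfied.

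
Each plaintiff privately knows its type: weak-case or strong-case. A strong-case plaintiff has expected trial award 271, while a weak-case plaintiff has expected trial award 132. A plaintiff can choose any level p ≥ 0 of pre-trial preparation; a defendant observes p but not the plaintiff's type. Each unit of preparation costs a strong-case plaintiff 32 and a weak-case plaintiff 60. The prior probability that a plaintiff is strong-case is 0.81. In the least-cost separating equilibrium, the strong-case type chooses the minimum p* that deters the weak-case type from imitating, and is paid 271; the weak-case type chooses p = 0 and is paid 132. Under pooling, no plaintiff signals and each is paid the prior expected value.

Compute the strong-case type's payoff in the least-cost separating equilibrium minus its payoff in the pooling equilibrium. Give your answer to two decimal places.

Least-cost separating signal: p* solves 132 = 271 − 60·p*, so p* = (271 − 132)/60 ≈ 2.3167.
Strong-case type's separating payoff: 271 − 32 × p* = 271 − 32 × (271 − 132)/60 = 271 − 4448/60 ≈ 196.8667.
Pooling payoff: 0.81 × 271 + 0.19 × 132 = 244.59.
Difference: 196.8667 − 244.59 = -47.7233, i.e. -47.72 to two decimal places.
The strong-case type would prefer the pooling outcome.

-47.72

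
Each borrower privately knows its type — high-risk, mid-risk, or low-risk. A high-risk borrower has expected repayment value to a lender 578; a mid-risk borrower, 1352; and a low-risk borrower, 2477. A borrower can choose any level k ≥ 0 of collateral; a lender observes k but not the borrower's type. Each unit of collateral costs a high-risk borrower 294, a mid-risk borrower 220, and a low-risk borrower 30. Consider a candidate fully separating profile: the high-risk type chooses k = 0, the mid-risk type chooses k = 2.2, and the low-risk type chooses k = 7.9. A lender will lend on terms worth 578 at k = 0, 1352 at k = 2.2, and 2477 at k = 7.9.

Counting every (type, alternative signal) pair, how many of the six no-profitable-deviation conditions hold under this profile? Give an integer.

Mid-risk (own payoff 1352 − 220×2.2 = 868): to k=0 gives 578 → no gain ✓; to k=7.9 gives 2477 − 220×7.9 = 739 → no gain ✓.
Low-risk (own payoff 2477 − 30×7.9 = 2240): to k=0 gives 578 → no gain ✓; to k=2.2 gives 1352 − 30×2.2 = 1286 → no gain ✓.
High-risk (own payoff 578): to k=2.2 gives 1352 − 294×2.2 = 705.2 → profitable ✗; to k=7.9 gives 2477 − 294×7.9 = 154.4 → no gain ✓.
5 of the 6 constraints hold; not an equilibrium.

5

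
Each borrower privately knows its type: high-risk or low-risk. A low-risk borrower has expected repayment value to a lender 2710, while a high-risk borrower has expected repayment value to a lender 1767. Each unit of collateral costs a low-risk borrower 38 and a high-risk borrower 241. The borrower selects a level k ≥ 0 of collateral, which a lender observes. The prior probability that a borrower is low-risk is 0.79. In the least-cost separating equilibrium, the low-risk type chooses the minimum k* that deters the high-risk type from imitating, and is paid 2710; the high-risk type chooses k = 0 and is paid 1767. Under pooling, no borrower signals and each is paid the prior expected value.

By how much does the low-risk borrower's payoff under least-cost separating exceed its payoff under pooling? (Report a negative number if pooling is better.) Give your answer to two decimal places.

Least-cost separating signal: k* solves 1767 = 2710 − 241·k*, so k* = (2710 − 1767)/241 ≈ 3.9129.
Low-risk type's separating payoff: 2710 − 38 × k* = 2710 − 38 × (2710 − 1767)/241 = 2710 − 35834/241 ≈ 2561.3112.
Pooling payoff: 0.79 × 2710 + 0.21 × 1767 = 2511.97.
Difference: 2561.3112 − 2511.97 = 49.3412, i.e. 49.34 to two decimal places.
The low-risk type prefers to separate.

49.34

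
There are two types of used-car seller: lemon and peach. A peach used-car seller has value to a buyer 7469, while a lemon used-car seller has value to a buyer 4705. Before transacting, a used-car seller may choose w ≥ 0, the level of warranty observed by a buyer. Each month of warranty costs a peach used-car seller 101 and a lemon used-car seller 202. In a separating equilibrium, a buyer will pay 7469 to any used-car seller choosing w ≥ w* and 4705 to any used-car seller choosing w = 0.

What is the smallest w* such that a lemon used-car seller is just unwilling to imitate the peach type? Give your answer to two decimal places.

13.68

A lemon used-car seller choosing w = 0 receives 4705.
Imitating at w* instead would pay 7469 at cost 202·w*, netting 7469 − 202·w*.
Indifference: 4705 = 7469 − 202·w*, so w* = (7469 − 4705) / 202 ≈ 13.68.
At w* the lemon type's incentive constraint just binds; the peach type strictly prefers w* since its per-unit cost is lower.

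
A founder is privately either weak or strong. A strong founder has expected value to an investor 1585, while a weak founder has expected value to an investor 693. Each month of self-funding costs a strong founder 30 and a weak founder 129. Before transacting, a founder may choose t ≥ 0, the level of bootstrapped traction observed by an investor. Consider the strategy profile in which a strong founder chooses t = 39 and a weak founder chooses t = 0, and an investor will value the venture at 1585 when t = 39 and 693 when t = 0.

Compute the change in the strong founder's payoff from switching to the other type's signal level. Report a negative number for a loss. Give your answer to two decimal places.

Playing t = 39 the strong founder receives 1585 − 30 × 39 = 415.
Deviating to t = 0 yields 693 instead.
Gain from deviating: 693 − 415 = 278.00.
The gain is positive, so the strong type's incentive-compatibility constraint is violated — this profile is not a separating equilibrium.

278.00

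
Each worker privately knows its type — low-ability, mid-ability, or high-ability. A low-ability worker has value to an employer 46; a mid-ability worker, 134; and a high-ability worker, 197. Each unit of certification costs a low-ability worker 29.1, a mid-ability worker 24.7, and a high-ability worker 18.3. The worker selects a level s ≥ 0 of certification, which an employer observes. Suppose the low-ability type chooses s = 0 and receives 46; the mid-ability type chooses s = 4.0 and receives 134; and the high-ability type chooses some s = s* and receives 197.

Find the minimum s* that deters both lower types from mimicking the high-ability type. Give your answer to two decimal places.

6.55

Low-ability type (on-path payoff 46) won't mimic when 46 ≥ 197 − 29.1·s*, i.e. s* ≥ 5.19.
Mid-ability type (on-path payoff 134 − 24.7×4.0 = 35.2) won't mimic when 35.2 ≥ 197 − 24.7·s*, i.e. s* ≥ 6.55.
Both must hold, so s* = max(5.19, 6.55) = 6.55. The mid-ability type's constraint binds.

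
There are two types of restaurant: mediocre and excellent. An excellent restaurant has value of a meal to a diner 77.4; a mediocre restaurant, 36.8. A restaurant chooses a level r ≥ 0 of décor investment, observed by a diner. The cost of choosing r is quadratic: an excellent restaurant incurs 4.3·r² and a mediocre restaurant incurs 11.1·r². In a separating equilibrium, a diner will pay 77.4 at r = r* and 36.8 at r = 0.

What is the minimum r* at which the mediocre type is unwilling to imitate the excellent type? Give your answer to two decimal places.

The mediocre type at r = 0 receives 36.8; imitating at r* yields 77.4 − 11.1·r*².
Indifference: 36.8 = 77.4 − 11.1·r*², so r*² = (77.4 − 36.8) / 11.1 ≈ 3.6577.
r* = √3.6577 ≈ 1.91.

1.91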